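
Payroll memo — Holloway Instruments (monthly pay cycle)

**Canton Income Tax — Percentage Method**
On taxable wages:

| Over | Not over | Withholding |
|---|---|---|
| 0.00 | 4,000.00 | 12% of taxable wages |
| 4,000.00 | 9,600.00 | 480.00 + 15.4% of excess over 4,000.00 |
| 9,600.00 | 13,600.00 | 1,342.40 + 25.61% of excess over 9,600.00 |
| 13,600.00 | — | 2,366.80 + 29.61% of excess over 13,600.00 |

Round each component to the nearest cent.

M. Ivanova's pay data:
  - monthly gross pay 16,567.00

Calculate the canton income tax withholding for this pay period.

3,245.33

Canton Income Tax: taxable = 16,567.00
  2,366.80 + 29.61% × (16,567.00 − 13,600.00) = 2,366.80 + 29.61% × 2,967.00 = 3,245.33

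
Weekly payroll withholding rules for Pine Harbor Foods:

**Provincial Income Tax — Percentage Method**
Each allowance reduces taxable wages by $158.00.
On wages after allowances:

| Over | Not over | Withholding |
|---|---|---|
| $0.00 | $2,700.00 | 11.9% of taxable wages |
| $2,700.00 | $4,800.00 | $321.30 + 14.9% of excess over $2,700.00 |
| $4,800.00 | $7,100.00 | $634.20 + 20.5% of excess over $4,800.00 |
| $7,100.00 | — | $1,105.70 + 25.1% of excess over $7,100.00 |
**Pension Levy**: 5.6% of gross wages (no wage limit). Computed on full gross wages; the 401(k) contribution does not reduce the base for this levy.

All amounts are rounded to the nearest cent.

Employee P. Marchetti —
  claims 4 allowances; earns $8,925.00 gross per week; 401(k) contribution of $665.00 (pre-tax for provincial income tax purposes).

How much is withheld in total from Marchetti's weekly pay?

$1,738.03

Provincial Income Tax: taxable = $8,925.00 − $665.00 − 4×$158.00 = $7,628.00
  $1,105.70 + 25.1% × ($7,628.00 − $7,100.00) = $1,105.70 + 25.1% × $528.00 = $1,238.23
Pension Levy: 5.6% × $8,925.00 = $499.80
Total: $1,238.23 + $499.80 = $1,738.03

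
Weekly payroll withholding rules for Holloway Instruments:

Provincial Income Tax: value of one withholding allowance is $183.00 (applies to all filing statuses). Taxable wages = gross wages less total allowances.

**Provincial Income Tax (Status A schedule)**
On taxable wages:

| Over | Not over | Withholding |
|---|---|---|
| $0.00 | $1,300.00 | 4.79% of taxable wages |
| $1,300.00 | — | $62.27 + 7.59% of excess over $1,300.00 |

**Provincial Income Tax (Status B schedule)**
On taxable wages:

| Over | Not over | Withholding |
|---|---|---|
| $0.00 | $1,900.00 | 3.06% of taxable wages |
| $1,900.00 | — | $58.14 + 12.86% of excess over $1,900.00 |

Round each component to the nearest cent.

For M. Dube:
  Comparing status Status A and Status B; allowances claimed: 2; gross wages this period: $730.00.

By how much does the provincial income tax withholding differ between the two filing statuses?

$6.30

Provincial Income Tax (Status A): taxable = $730.00 − 2×$183.00 = $364.00
  4.79% × $364.00 = $17.44
Provincial Income Tax (Status B): taxable = $730.00 − 2×$183.00 = $364.00
  3.06% × $364.00 = $11.14
Difference: |$17.44 − $11.14| = $6.30 (higher under Status A)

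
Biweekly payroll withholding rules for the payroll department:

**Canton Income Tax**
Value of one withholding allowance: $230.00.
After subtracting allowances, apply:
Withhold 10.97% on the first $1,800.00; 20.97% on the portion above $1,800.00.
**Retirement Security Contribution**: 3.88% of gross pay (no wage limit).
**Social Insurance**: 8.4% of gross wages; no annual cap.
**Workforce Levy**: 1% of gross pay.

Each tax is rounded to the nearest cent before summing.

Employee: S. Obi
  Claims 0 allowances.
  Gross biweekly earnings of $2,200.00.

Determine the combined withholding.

Canton Income Tax: taxable = $2,200.00
  $197.46 + 20.97% × ($2,200.00 − $1,800.00) = $197.46 + 20.97% × $400.00 = $281.34
Retirement Security Contribution: 3.88% × $2,200.00 = $85.36
Social Insurance: 8.4% × $2,200.00 = $184.80
Workforce Levy: 1% × $2,200.00 = $22.00
Total: $281.34 + $85.36 + $184.80 + $22.00 = $573.50

$573.50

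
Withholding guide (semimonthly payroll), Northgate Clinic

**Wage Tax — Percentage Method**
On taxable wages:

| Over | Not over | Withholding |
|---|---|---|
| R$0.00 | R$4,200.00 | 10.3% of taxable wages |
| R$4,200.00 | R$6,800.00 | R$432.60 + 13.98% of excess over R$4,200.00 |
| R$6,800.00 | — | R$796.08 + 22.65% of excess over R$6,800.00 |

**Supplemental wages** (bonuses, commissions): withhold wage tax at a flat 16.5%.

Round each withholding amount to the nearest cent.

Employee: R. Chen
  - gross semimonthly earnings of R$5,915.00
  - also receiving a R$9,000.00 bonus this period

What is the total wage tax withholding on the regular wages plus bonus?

R$2,157.36

Wage Tax: taxable = R$5,915.00
  R$432.60 + 13.98% × (R$5,915.00 − R$4,200.00) = R$432.60 + 13.98% × R$1,715.00 = R$672.36
Supplemental (16.5% flat on bonus): 16.5% × R$9,000.00 = R$1,485.00
Total wage tax: R$672.36 + R$1,485.00 = R$2,157.36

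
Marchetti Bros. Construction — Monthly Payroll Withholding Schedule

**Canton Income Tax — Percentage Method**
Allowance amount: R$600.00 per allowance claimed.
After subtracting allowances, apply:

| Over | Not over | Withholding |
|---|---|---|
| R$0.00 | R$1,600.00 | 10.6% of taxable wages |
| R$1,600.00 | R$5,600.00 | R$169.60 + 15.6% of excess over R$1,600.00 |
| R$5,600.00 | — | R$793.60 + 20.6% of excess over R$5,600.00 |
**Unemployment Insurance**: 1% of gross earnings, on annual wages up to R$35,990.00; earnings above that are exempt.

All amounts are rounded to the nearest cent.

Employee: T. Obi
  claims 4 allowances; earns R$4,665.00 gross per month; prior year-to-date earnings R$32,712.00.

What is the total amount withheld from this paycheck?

Canton Income Tax: taxable = R$4,665.00 − 4×R$600.00 = R$2,265.00
  R$169.60 + 15.6% × (R$2,265.00 − R$1,600.00) = R$169.60 + 15.6% × R$665.00 = R$273.34
Unemployment Insurance: cap R$35,990.00 − YTD R$32,712.00 = R$3,278.00 subject; 1% × R$3,278.00 = R$32.78
Total: R$273.34 + R$32.78 = R$306.12

R$306.12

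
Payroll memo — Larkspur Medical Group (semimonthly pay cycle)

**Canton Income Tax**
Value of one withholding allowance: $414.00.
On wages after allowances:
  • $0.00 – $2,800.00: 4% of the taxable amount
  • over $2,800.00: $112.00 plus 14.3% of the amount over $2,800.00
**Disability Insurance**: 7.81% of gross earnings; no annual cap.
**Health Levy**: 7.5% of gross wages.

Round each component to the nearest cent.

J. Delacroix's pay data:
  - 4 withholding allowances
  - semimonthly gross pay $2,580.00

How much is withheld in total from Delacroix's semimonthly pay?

$431.96

Canton Income Tax: taxable = $2,580.00 − 4×$414.00 = $924.00
  4% × $924.00 = $36.96
Disability Insurance: 7.81% × $2,580.00 = $201.50
Health Levy: 7.5% × $2,580.00 = $193.50
Total: $36.96 + $201.50 + $193.50 = $431.96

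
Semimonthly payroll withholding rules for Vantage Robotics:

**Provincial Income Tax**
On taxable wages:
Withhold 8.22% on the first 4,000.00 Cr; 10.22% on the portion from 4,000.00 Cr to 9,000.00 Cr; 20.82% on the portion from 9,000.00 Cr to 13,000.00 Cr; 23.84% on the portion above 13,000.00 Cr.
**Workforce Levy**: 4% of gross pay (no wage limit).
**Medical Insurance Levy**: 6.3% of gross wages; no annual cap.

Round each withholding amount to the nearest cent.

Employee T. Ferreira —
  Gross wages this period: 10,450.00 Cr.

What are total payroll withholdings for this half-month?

Provincial Income Tax: taxable = 10,450.00 Cr
  839.80 Cr + 20.82% × (10,450.00 Cr − 9,000.00 Cr) = 839.80 Cr + 20.82% × 1,450.00 Cr = 1,141.69 Cr
Workforce Levy: 4% × 10,450.00 Cr = 418.00 Cr
Medical Insurance Levy: 6.3% × 10,450.00 Cr = 658.35 Cr
Total: 1,141.69 Cr + 418.00 Cr + 658.35 Cr = 2,218.04 Cr

2,218.04 Cr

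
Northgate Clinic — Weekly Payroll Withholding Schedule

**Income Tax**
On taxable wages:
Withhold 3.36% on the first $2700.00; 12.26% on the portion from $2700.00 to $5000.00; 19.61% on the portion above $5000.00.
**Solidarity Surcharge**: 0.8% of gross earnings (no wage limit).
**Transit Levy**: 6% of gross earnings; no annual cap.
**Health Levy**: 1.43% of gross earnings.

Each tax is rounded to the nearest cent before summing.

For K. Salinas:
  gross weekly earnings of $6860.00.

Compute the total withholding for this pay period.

Income Tax: taxable = $6860.00
  $372.70 + 19.61% × ($6860.00 − $5000.00) = $372.70 + 19.61% × $1860.00 = $737.45
Solidarity Surcharge: 0.8% × $6860.00 = $54.88
Transit Levy: 6% × $6860.00 = $411.60
Health Levy: 1.43% × $6860.00 = $98.10
Total: $737.45 + $54.88 + $411.60 + $98.10 = $1302.03

$1302.03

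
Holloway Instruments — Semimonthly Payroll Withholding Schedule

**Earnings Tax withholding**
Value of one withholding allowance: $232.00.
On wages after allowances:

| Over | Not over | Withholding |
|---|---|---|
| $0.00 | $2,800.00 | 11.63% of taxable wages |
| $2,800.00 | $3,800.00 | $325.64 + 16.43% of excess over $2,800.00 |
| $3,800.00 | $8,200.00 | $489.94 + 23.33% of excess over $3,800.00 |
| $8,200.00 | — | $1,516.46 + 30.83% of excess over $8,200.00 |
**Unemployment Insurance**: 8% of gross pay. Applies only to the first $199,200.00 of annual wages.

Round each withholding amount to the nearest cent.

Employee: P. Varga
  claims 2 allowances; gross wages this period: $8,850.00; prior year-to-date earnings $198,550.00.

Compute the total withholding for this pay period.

$1,625.80

Earnings Tax: taxable = $8,850.00 − 2×$232.00 = $8,386.00
  $1,516.46 + 30.83% × ($8,386.00 − $8,200.00) = $1,516.46 + 30.83% × $186.00 = $1,573.80
Unemployment Insurance: cap $199,200.00 − YTD $198,550.00 = $650.00 subject; 8% × $650.00 = $52.00
Total: $1,573.80 + $52.00 = $1,625.80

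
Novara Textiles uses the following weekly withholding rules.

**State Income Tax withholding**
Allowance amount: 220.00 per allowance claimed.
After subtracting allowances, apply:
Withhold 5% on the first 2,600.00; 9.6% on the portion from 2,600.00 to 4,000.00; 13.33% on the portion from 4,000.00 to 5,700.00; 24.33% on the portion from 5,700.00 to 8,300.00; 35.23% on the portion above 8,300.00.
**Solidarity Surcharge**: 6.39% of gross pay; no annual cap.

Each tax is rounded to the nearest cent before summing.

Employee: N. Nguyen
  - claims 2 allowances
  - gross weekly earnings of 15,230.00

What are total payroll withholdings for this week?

State Income Tax: taxable = 15,230.00 − 2×220.00 = 14,790.00
  1,123.59 + 35.23% × (14,790.00 − 8,300.00) = 1,123.59 + 35.23% × 6,490.00 = 3,410.02
Solidarity Surcharge: 6.39% × 15,230.00 = 973.20
Total: 3,410.02 + 973.20 = 4,383.22

4,383.22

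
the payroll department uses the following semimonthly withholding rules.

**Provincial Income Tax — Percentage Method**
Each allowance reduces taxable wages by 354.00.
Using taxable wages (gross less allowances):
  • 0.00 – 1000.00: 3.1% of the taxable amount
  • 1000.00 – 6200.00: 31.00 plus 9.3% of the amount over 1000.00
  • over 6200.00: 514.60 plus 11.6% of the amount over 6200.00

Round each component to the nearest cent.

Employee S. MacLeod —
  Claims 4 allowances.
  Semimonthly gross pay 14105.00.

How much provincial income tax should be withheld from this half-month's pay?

Provincial Income Tax: taxable = 14105.00 − 4×354.00 = 12689.00
  514.60 + 11.6% × (12689.00 − 6200.00) = 514.60 + 11.6% × 6489.00 = 1267.32

1267.32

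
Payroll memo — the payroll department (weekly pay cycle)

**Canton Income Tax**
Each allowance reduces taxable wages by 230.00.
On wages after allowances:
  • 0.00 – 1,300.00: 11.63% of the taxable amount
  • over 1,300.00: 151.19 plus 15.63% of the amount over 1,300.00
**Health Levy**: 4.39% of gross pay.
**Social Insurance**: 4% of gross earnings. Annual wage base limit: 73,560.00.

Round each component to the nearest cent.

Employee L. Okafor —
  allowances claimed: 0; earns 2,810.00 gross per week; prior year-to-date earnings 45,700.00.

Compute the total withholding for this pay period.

Canton Income Tax: taxable = 2,810.00
  151.19 + 15.63% × (2,810.00 − 1,300.00) = 151.19 + 15.63% × 1,510.00 = 387.20
Health Levy: 4.39% × 2,810.00 = 123.36
Social Insurance: 4% × 2,810.00 = 112.40
Total: 387.20 + 123.36 + 112.40 = 622.96

622.96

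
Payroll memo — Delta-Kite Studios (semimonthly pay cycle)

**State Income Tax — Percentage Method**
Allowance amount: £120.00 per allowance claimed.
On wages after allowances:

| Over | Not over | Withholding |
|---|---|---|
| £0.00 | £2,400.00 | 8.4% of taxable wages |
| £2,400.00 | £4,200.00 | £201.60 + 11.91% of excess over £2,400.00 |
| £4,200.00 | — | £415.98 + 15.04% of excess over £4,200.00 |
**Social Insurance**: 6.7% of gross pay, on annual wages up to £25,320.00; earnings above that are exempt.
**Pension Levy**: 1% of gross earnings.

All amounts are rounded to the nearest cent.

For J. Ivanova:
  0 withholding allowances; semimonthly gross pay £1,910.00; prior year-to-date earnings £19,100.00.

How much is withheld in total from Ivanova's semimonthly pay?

£307.51

State Income Tax: taxable = £1,910.00
  8.4% × £1,910.00 = £160.44
Social Insurance: 6.7% × £1,910.00 = £127.97
Pension Levy: 1% × £1,910.00 = £19.10
Total: £160.44 + £127.97 + £19.10 = £307.51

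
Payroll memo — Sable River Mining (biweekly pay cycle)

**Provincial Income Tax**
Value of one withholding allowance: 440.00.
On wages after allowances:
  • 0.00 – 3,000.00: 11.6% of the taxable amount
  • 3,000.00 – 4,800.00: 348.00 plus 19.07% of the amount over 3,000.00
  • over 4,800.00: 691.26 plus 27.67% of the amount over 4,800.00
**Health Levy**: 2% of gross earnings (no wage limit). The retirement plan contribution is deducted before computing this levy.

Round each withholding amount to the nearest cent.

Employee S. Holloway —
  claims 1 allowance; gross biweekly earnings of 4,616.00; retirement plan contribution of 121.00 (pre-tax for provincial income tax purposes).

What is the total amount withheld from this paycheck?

639.09

Provincial Income Tax: taxable = 4,616.00 − 121.00 − 1×440.00 = 4,055.00
  348.00 + 19.07% × (4,055.00 − 3,000.00) = 348.00 + 19.07% × 1,055.00 = 549.19
Health Levy: 2% × 4,495.00 = 89.90
Total: 549.19 + 89.90 = 639.09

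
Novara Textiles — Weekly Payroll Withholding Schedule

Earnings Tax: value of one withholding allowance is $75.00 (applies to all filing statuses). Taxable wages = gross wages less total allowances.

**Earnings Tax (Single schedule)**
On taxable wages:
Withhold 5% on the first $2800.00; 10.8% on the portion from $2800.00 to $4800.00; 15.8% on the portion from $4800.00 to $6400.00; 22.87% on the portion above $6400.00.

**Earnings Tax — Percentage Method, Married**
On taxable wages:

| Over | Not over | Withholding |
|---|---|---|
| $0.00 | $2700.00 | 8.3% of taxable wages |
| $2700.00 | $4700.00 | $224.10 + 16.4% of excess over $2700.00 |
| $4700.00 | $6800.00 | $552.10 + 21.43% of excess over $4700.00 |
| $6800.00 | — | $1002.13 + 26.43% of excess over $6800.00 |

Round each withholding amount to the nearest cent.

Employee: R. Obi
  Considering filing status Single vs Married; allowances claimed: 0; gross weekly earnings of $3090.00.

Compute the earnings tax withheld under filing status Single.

Earnings Tax (Single): taxable = $3090.00
  $140.00 + 10.8% × ($3090.00 − $2800.00) = $140.00 + 10.8% × $290.00 = $171.32

$171.32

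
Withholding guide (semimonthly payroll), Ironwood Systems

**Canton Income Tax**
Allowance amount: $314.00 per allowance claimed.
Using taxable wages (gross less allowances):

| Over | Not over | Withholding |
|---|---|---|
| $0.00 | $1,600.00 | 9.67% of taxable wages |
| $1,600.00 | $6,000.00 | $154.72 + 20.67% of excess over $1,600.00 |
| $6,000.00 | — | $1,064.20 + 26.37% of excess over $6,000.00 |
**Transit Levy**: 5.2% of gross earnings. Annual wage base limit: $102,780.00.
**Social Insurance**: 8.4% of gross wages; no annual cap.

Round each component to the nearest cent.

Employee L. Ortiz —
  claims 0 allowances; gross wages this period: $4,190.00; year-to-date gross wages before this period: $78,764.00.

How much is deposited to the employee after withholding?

Canton Income Tax: taxable = $4,190.00
  $154.72 + 20.67% × ($4,190.00 − $1,600.00) = $154.72 + 20.67% × $2,590.00 = $690.07
Transit Levy: 5.2% × $4,190.00 = $217.88
Social Insurance: 8.4% × $4,190.00 = $351.96
Total withheld: $690.07 + $217.88 + $351.96 = $1,259.91
Net pay: $4,190.00 − $1,259.91 = $2,930.09

$2,930.09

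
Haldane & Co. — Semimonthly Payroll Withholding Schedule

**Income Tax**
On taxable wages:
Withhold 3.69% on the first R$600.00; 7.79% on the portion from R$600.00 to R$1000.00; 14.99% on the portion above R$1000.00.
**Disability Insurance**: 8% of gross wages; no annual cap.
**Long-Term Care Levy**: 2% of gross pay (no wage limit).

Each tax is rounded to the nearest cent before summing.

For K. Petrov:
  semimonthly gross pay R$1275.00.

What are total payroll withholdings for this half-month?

Income Tax: taxable = R$1275.00
  R$53.30 + 14.99% × (R$1275.00 − R$1000.00) = R$53.30 + 14.99% × R$275.00 = R$94.52
Disability Insurance: 8% × R$1275.00 = R$102.00
Long-Term Care Levy: 2% × R$1275.00 = R$25.50
Total: R$94.52 + R$102.00 + R$25.50 = R$222.02

R$222.02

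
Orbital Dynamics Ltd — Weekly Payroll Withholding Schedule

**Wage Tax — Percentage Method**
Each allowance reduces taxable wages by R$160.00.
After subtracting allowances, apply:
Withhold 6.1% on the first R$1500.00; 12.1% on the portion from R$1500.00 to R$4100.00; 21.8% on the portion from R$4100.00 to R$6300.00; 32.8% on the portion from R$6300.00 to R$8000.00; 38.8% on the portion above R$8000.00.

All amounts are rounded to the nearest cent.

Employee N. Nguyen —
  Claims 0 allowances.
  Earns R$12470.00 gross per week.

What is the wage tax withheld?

Wage Tax: taxable = R$12470.00
  R$1443.30 + 38.8% × (R$12470.00 − R$8000.00) = R$1443.30 + 38.8% × R$4470.00 = R$3177.66

R$3177.66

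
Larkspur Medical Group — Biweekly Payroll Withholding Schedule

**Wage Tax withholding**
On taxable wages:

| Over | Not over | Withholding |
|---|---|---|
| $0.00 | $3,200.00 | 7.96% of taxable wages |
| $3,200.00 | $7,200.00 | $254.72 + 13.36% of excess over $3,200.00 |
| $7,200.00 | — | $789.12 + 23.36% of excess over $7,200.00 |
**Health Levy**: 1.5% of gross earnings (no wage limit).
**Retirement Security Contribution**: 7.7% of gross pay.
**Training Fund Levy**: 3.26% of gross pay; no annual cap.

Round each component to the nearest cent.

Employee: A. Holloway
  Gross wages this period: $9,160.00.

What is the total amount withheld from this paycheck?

Wage Tax: taxable = $9,160.00
  $789.12 + 23.36% × ($9,160.00 − $7,200.00) = $789.12 + 23.36% × $1,960.00 = $1,246.98
Health Levy: 1.5% × $9,160.00 = $137.40
Retirement Security Contribution: 7.7% × $9,160.00 = $705.32
Training Fund Levy: 3.26% × $9,160.00 = $298.62
Total: $1,246.98 + $137.40 + $705.32 + $298.62 = $2,388.32

$2,388.32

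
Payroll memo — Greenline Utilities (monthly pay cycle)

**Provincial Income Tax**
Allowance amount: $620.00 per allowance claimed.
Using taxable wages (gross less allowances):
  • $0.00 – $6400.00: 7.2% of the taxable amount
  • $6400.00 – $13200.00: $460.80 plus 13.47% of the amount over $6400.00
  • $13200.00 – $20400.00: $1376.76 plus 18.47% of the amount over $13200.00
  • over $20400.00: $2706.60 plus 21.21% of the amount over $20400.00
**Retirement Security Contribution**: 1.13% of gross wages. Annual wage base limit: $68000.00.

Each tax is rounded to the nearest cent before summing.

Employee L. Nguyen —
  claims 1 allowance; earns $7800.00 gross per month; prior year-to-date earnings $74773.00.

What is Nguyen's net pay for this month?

Provincial Income Tax: taxable = $7800.00 − 1×$620.00 = $7180.00
  $460.80 + 13.47% × ($7180.00 − $6400.00) = $460.80 + 13.47% × $780.00 = $565.87
Retirement Security Contribution: YTD $74773.00 ≥ cap $68000.00 → $0.00
Total withheld: $565.87 + $0.00 = $565.87
Net pay: $7800.00 − $565.87 = $7234.13

$7234.13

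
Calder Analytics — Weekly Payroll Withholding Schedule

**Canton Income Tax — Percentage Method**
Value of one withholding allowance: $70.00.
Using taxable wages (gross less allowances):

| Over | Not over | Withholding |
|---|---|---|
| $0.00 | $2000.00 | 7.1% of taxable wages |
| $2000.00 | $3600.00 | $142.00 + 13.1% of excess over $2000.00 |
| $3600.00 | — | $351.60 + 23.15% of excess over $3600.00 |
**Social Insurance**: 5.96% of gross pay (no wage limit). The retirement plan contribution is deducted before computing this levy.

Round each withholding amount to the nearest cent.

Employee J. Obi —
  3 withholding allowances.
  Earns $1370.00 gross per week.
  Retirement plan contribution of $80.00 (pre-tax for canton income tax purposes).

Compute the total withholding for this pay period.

Canton Income Tax: taxable = $1370.00 − $80.00 − 3×$70.00 = $1080.00
  7.1% × $1080.00 = $76.68
Social Insurance: 5.96% × $1290.00 = $76.88
Total: $76.68 + $76.88 = $153.56

$153.56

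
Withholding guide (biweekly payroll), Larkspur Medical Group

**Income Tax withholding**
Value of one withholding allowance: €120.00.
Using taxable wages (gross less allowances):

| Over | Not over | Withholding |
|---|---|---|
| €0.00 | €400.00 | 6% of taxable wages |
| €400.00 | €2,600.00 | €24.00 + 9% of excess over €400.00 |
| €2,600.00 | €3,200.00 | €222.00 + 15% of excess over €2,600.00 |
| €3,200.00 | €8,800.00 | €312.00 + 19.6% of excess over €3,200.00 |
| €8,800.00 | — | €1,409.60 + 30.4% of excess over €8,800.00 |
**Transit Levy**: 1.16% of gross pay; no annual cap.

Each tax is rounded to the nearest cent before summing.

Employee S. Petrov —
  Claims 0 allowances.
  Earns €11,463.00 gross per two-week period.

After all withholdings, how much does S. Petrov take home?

Income Tax: taxable = €11,463.00
  €1,409.60 + 30.4% × (€11,463.00 − €8,800.00) = €1,409.60 + 30.4% × €2,663.00 = €2,219.15
Transit Levy: 1.16% × €11,463.00 = €132.97
Total withheld: €2,219.15 + €132.97 = €2,352.12
Net pay: €11,463.00 − €2,352.12 = €9,110.88

€9,110.88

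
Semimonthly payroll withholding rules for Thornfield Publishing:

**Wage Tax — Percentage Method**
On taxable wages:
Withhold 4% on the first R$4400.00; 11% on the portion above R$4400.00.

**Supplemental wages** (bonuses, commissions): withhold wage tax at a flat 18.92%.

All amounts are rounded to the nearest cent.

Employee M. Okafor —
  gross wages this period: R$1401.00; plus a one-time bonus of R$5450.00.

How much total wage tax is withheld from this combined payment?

Wage Tax: taxable = R$1401.00
  4% × R$1401.00 = R$56.04
Supplemental (18.92% flat on bonus): 18.92% × R$5450.00 = R$1031.14
Total wage tax: R$56.04 + R$1031.14 = R$1087.18

R$1087.18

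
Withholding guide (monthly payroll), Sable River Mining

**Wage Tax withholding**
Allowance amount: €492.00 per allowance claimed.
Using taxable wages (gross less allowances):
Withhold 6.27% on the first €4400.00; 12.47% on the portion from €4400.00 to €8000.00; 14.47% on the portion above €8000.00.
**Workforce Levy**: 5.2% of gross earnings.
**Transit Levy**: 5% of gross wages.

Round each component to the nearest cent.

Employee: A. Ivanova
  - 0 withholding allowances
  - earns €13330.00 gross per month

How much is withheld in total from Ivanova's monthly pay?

Wage Tax: taxable = €13330.00
  €724.80 + 14.47% × (€13330.00 − €8000.00) = €724.80 + 14.47% × €5330.00 = €1496.05
Workforce Levy: 5.2% × €13330.00 = €693.16
Transit Levy: 5% × €13330.00 = €666.50
Total: €1496.05 + €693.16 + €666.50 = €2855.71

€2855.71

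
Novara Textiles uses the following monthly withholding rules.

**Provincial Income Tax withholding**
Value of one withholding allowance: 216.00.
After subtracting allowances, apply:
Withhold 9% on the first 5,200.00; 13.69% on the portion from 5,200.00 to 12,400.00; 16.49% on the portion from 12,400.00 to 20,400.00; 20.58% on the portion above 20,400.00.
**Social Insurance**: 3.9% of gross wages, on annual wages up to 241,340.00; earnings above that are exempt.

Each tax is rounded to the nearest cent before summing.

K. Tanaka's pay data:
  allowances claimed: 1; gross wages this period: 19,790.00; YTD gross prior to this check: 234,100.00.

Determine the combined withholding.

2,919.03

Provincial Income Tax: taxable = 19,790.00 − 1×216.00 = 19,574.00
  1,453.68 + 16.49% × (19,574.00 − 12,400.00) = 1,453.68 + 16.49% × 7,174.00 = 2,636.67
Social Insurance: cap 241,340.00 − YTD 234,100.00 = 7,240.00 subject; 3.9% × 7,240.00 = 282.36
Total: 2,636.67 + 282.36 = 2,919.03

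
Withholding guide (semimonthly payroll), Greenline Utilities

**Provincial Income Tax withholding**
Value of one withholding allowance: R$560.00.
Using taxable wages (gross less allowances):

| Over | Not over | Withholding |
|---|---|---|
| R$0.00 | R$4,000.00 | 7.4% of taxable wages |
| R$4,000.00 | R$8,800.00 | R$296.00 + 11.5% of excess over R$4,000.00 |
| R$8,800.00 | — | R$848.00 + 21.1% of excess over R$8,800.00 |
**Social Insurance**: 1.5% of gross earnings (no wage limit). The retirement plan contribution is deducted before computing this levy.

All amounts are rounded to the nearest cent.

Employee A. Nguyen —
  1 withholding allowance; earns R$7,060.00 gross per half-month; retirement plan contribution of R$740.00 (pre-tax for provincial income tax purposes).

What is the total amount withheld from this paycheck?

Provincial Income Tax: taxable = R$7,060.00 − R$740.00 − 1×R$560.00 = R$5,760.00
  R$296.00 + 11.5% × (R$5,760.00 − R$4,000.00) = R$296.00 + 11.5% × R$1,760.00 = R$498.40
Social Insurance: 1.5% × R$6,320.00 = R$94.80
Total: R$498.40 + R$94.80 = R$593.20

R$593.20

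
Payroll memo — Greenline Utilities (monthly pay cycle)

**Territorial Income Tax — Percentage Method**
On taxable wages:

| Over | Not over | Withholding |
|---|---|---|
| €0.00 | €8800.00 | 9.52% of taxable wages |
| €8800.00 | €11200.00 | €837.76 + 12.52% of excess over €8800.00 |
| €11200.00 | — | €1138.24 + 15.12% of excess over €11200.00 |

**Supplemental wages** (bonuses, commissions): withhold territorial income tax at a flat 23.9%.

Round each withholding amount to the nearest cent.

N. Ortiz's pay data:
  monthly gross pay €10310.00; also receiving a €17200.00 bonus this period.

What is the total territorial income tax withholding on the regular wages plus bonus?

Territorial Income Tax: taxable = €10310.00
  €837.76 + 12.52% × (€10310.00 − €8800.00) = €837.76 + 12.52% × €1510.00 = €1026.81
Supplemental (23.9% flat on bonus): 23.9% × €17200.00 = €4110.80
Total territorial income tax: €1026.81 + €4110.80 = €5137.61

€5137.61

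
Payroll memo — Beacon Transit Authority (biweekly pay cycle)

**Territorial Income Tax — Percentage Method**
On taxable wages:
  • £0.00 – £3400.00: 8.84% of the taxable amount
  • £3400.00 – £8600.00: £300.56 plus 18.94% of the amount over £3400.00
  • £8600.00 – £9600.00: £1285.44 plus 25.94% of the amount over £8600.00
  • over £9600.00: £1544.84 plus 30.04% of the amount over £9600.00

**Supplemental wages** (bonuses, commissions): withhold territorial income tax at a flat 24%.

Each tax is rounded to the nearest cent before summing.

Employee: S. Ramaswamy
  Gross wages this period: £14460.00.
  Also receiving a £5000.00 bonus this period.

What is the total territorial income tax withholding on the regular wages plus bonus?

Territorial Income Tax: taxable = £14460.00
  £1544.84 + 30.04% × (£14460.00 − £9600.00) = £1544.84 + 30.04% × £4860.00 = £3004.78
Supplemental (24% flat on bonus): 24% × £5000.00 = £1200.00
Total territorial income tax: £3004.78 + £1200.00 = £4204.78

£4204.78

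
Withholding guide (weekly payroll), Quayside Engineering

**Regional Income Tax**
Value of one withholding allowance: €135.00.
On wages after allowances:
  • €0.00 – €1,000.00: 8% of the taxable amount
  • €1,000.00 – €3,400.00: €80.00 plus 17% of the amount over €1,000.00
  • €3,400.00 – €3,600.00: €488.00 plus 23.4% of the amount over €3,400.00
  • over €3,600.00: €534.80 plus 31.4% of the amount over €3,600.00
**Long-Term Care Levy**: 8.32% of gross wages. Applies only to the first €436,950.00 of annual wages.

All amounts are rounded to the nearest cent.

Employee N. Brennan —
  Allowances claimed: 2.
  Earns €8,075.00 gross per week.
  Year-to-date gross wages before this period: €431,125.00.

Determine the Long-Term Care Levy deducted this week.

Long-Term Care Levy: cap €436,950.00 − YTD €431,125.00 = €5,825.00 subject; 8.32% × €5,825.00 = €484.64

€484.64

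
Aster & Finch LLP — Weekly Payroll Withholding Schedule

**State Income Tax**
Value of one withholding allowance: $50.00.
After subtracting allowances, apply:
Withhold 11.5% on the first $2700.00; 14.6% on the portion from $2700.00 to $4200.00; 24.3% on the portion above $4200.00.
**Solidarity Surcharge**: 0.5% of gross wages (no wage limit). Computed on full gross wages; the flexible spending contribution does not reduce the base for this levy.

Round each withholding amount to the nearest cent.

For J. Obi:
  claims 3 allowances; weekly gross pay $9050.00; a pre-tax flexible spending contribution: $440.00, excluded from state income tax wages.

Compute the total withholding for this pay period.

State Income Tax: taxable = $9050.00 − $440.00 − 3×$50.00 = $8460.00
  $529.50 + 24.3% × ($8460.00 − $4200.00) = $529.50 + 24.3% × $4260.00 = $1564.68
Solidarity Surcharge: 0.5% × $9050.00 = $45.25
Total: $1564.68 + $45.25 = $1609.93

$1609.93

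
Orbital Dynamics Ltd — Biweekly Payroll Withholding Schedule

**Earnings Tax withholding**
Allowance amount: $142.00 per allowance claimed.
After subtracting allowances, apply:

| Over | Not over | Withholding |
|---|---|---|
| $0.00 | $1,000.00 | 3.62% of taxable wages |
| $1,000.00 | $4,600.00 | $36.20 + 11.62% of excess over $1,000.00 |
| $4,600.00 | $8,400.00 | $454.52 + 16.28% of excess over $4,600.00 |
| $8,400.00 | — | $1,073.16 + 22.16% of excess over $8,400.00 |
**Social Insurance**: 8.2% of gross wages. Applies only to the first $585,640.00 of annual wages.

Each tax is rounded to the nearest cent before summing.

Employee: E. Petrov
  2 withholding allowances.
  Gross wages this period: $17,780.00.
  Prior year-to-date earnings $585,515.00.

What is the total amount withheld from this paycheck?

Earnings Tax: taxable = $17,780.00 − 2×$142.00 = $17,496.00
  $1,073.16 + 22.16% × ($17,496.00 − $8,400.00) = $1,073.16 + 22.16% × $9,096.00 = $3,088.83
Social Insurance: cap $585,640.00 − YTD $585,515.00 = $125.00 subject; 8.2% × $125.00 = $10.25
Total: $3,088.83 + $10.25 = $3,099.08

$3,099.08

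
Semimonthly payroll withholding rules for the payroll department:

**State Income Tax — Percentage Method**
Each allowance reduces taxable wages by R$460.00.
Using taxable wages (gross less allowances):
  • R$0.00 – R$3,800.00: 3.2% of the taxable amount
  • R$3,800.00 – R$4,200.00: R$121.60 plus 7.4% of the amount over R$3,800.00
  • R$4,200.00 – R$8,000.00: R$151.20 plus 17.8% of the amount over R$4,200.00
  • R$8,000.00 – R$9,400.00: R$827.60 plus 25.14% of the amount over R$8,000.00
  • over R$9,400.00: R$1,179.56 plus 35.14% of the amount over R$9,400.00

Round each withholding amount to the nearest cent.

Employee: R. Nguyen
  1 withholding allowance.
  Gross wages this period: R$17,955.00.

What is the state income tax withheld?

R$4,024.14

State Income Tax: taxable = R$17,955.00 − 1×R$460.00 = R$17,495.00
  R$1,179.56 + 35.14% × (R$17,495.00 − R$9,400.00) = R$1,179.56 + 35.14% × R$8,095.00 = R$4,024.14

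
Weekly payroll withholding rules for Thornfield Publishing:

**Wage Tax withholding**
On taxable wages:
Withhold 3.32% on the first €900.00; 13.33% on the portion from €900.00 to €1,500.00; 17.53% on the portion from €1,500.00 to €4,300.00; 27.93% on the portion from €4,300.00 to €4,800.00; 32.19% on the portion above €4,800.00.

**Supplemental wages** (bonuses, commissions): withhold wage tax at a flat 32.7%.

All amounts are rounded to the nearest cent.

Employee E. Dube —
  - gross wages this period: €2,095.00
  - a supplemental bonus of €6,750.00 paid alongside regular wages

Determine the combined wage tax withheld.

€2,421.41

Wage Tax: taxable = €2,095.00
  €109.86 + 17.53% × (€2,095.00 − €1,500.00) = €109.86 + 17.53% × €595.00 = €214.16
Supplemental (32.7% flat on bonus): 32.7% × €6,750.00 = €2,207.25
Total wage tax: €214.16 + €2,207.25 = €2,421.41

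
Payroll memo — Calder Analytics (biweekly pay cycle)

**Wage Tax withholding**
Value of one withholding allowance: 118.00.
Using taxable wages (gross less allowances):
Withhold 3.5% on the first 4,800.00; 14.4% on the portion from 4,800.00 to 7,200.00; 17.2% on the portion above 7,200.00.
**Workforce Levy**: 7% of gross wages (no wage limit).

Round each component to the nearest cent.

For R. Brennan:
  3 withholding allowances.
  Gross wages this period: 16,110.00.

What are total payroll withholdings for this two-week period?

3,112.93

Wage Tax: taxable = 16,110.00 − 3×118.00 = 15,756.00
  513.60 + 17.2% × (15,756.00 − 7,200.00) = 513.60 + 17.2% × 8,556.00 = 1,985.23
Workforce Levy: 7% × 16,110.00 = 1,127.70
Total: 1,985.23 + 1,127.70 = 3,112.93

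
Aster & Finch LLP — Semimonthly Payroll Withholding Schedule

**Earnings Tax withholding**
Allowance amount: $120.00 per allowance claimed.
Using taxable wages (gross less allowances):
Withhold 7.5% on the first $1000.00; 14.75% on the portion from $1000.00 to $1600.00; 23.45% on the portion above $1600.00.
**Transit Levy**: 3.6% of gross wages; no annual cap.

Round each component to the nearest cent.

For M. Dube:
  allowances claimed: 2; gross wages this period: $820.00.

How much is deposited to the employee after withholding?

$746.98

Earnings Tax: taxable = $820.00 − 2×$120.00 = $580.00
  7.5% × $580.00 = $43.50
Transit Levy: 3.6% × $820.00 = $29.52
Total withheld: $43.50 + $29.52 = $73.02
Net pay: $820.00 − $73.02 = $746.98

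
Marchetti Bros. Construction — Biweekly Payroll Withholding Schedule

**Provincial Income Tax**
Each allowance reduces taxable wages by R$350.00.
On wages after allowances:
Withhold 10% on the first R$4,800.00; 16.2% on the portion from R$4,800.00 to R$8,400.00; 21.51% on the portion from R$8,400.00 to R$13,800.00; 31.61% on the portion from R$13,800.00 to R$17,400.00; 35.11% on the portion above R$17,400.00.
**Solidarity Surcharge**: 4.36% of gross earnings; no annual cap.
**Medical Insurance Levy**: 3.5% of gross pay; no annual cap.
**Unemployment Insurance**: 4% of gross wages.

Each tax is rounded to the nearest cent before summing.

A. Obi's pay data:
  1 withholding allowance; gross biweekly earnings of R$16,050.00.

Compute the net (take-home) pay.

Provincial Income Tax: taxable = R$16,050.00 − 1×R$350.00 = R$15,700.00
  R$2,224.74 + 31.61% × (R$15,700.00 − R$13,800.00) = R$2,224.74 + 31.61% × R$1,900.00 = R$2,825.33
Solidarity Surcharge: 4.36% × R$16,050.00 = R$699.78
Medical Insurance Levy: 3.5% × R$16,050.00 = R$561.75
Unemployment Insurance: 4% × R$16,050.00 = R$642.00
Total withheld: R$2,825.33 + R$699.78 + R$561.75 + R$642.00 = R$4,728.86
Net pay: R$16,050.00 − R$4,728.86 = R$11,321.14

R$11,321.14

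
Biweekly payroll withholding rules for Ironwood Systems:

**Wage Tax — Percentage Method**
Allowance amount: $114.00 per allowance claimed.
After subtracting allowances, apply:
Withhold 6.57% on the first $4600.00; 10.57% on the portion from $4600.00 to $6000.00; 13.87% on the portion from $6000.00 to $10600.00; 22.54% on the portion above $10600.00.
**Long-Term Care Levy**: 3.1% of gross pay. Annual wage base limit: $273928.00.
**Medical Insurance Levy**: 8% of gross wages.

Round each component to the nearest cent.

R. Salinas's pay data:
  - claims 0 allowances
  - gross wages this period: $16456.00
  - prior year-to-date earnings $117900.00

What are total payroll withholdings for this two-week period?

Wage Tax: taxable = $16456.00
  $1088.22 + 22.54% × ($16456.00 − $10600.00) = $1088.22 + 22.54% × $5856.00 = $2408.16
Long-Term Care Levy: 3.1% × $16456.00 = $510.14
Medical Insurance Levy: 8% × $16456.00 = $1316.48
Total: $2408.16 + $510.14 + $1316.48 = $4234.78

$4234.78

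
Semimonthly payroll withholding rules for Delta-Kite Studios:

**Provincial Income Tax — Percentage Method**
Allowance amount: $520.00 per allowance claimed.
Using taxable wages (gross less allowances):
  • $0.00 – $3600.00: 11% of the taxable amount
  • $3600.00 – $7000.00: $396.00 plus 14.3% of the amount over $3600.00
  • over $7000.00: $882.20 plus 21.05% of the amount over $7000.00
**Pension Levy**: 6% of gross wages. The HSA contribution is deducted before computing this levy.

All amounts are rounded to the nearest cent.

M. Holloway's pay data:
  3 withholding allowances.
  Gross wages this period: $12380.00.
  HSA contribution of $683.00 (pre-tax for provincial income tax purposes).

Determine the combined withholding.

Provincial Income Tax: taxable = $12380.00 − $683.00 − 3×$520.00 = $10137.00
  $882.20 + 21.05% × ($10137.00 − $7000.00) = $882.20 + 21.05% × $3137.00 = $1542.54
Pension Levy: 6% × $11697.00 = $701.82
Total: $1542.54 + $701.82 = $2244.36

$2244.36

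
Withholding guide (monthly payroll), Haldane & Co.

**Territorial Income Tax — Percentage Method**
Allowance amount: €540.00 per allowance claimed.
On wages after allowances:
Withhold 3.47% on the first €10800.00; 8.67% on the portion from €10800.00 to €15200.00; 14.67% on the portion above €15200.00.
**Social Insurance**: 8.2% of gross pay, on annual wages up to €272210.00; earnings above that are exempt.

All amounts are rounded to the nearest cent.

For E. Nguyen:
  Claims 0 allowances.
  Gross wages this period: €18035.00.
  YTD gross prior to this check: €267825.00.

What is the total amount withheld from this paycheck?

Territorial Income Tax: taxable = €18035.00
  €756.24 + 14.67% × (€18035.00 − €15200.00) = €756.24 + 14.67% × €2835.00 = €1172.13
Social Insurance: cap €272210.00 − YTD €267825.00 = €4385.00 subject; 8.2% × €4385.00 = €359.57
Total: €1172.13 + €359.57 = €1531.70

€1531.70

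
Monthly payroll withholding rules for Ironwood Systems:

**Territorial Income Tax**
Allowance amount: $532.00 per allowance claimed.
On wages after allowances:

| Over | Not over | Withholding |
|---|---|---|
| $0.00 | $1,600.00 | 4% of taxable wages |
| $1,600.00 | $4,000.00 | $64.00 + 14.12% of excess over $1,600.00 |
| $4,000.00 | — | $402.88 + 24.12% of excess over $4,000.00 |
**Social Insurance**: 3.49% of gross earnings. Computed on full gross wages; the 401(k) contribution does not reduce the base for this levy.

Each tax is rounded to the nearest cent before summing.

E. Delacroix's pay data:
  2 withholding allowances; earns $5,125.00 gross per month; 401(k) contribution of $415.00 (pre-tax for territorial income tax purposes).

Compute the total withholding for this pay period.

Territorial Income Tax: taxable = $5,125.00 − $415.00 − 2×$532.00 = $3,646.00
  $64.00 + 14.12% × ($3,646.00 − $1,600.00) = $64.00 + 14.12% × $2,046.00 = $352.90
Social Insurance: 3.49% × $5,125.00 = $178.86
Total: $352.90 + $178.86 = $531.76

$531.76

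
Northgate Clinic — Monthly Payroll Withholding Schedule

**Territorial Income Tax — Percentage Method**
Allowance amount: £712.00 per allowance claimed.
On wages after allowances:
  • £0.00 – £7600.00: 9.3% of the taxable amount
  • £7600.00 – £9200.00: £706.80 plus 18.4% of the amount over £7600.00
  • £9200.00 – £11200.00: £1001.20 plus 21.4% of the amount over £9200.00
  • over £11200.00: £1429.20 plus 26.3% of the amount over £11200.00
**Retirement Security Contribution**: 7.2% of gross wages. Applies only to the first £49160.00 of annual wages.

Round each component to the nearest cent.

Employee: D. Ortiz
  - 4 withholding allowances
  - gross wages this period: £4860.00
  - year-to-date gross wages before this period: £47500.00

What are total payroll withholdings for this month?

£306.64

Territorial Income Tax: taxable = £4860.00 − 4×£712.00 = £2012.00
  9.3% × £2012.00 = £187.12
Retirement Security Contribution: cap £49160.00 − YTD £47500.00 = £1660.00 subject; 7.2% × £1660.00 = £119.52
Total: £187.12 + £119.52 = £306.64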